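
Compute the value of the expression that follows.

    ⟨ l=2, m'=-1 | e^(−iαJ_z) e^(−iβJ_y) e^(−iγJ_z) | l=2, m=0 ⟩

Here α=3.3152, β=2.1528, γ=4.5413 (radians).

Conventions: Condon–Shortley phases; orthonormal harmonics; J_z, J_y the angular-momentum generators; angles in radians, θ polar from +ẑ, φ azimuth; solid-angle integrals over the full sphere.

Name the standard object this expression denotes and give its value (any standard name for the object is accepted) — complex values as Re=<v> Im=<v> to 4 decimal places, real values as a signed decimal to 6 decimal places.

Wigner D-matrix element, Re=0.5539 Im=0.0971

This is a Wigner D-matrix element — the rotation-matrix element ⟨l m'| R(α,β,γ) |l m⟩ in the angular-momentum basis.
D^2_{-1,0}(3.3152,2.1528,4.5413) = e^{-i·-1·3.3152}·d^2_{-1,0}(2.1528)·e^{-i·0·4.5413}. Compute d first:
c=cos(2.152800/2)=0.474500, s=sin(2.152800/2)=0.880255; N=√[1·6·2·2]=4.898979
k: max(0,(0)−(-1))=1 … min(2+(0),2−(-1))=2
  k=1: (−1)^0·4.8990/(2)·0.4745^3·0.8803^1 = +0.230353
  k=2: (−1)^1·4.8990/(2)·0.4745^1·0.8803^3 = -0.792753
d^2_{-1,0}(2.1528) = +0.230353 -0.792753 = -0.562400
D = (-0.984968-0.172737i)·(-0.562400)·(+1.000000+0.000000i) = +0.553946+0.097147i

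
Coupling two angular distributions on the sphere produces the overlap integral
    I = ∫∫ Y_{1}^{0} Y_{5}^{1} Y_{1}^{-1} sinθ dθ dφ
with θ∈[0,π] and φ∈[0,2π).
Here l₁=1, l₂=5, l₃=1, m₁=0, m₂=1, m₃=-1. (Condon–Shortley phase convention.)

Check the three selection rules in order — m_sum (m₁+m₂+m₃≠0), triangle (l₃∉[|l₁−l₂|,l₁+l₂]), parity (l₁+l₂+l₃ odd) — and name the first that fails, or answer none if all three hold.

Σmᵢ = 0  ✓
l₃∈[|l₁−l₂|,l₁+l₂]=[4,6] required, l₃=1 fails  ✗
Σlᵢ = 7 ⇒ odd

triangle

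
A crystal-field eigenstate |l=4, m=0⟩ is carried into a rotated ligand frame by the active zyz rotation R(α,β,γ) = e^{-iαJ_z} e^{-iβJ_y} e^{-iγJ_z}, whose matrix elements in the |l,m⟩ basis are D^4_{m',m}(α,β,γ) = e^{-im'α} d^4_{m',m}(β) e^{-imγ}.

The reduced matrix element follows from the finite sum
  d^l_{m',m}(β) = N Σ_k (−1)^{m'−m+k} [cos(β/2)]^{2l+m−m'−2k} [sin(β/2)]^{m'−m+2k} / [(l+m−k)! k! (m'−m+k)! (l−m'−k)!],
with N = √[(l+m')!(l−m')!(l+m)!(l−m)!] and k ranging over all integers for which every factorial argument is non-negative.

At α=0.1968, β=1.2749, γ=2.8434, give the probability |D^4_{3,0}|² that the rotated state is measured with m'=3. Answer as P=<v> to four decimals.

D^4_{3,0}(0.1968,1.2749,2.8434) = e^{-i·3·0.1968}·d^4_{3,0}(1.2749)·e^{-i·0·2.8434}. Compute d first:
Half-angle: c=0.803616, s=0.595148. N=√(5040·1·24·24)=1703.830978
The bounds max(0,m−m')=0 and min(l+m,l−m')=1 give 2 terms
  k=0: (−1)^3·1703.8310/(144)·0.8036^5·0.5951^3 = -0.835954
  k=1: (−1)^4·1703.8310/(144)·0.8036^3·0.5951^5 = +0.458496
d^4_{3,0}(1.2749) = -0.835954 +0.458496 = -0.377458
|D^4_{3,0}|² = |d^4_{3,0}(β)|² = (-0.377458)² = 0.142475 (the z-rotation phases have unit modulus)

P=0.1425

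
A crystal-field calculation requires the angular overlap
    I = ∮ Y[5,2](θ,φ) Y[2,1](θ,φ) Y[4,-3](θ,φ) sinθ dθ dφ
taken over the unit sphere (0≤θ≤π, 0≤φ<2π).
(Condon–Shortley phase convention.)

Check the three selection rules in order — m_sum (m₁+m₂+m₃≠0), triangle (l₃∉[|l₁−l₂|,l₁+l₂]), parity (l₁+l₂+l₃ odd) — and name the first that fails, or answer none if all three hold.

parity

azimuthal sum: 2 + 1 − 3 = 0  ✓
3 ≤ 4 ≤ 7 (triangle on l)  ✓
L = 5 + 2 + 4 = 11 (odd)  ✗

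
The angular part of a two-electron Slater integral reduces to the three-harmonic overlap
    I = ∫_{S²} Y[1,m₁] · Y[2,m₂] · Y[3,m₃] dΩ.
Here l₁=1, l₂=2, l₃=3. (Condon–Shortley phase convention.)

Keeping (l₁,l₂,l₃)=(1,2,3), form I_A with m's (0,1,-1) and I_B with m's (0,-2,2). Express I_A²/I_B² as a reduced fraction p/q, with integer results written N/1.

Shared (l₁,l₂,l₃)=(1,2,3): N and (l;000)² cancel in I_A²/I_B².
A: Δ = 0!·2!·4!/7! = 1/105; Racah Σ t=0..0: t=0:+1/6 = 1/6; ⇒ 3j(1 2 3; 0 1 -1)² = 8/105, sgn +1
B: Δ = 0!·2!·4!/7! = 1/105; Racah Σ t=0..0: t=0:+1/24 = 1/24; ⇒ 3j(1 2 3; 0 -2 2)² = 1/21, sgn -1
I_A²/I_B² = (8/105)/(1/21) = 8/5

8/5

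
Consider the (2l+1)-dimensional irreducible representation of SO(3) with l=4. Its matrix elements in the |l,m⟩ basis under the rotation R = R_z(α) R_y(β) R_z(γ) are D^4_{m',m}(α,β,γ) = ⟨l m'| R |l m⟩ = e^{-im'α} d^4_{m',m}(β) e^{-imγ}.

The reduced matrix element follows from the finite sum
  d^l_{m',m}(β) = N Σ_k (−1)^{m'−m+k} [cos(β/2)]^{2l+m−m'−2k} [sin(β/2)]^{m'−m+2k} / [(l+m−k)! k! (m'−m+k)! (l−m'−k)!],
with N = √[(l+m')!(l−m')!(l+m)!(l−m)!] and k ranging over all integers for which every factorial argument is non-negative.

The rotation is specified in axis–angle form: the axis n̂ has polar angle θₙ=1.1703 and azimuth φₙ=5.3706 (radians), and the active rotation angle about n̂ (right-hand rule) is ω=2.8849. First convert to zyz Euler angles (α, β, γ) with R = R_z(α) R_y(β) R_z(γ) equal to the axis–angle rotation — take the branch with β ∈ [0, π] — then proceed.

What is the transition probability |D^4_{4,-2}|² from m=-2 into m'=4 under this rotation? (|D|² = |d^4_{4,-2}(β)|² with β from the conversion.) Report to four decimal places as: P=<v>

Axis–angle → zyz. n̂ = (sinθₙcosφₙ, sinθₙsinφₙ, cosθₙ) = (+0.563297, -0.728487, +0.389875), ω = 2.8849.
R = I cosω + sinω [n̂]ₓ + (1−cosω) n̂n̂ᵀ gives
  R = [-0.343024, -0.906247, +0.247085; -0.708281, +0.076764, -0.701744; +0.616986, -0.415721, -0.668210]
β = atan2(√(R₁₃²+R₂₃²), R₃₃) = 2.302596; α = atan2(R₂₃, R₁₃) mod 2π = 5.050935; γ = atan2(R₃₂, −R₃₁) mod 2π = 3.734513
First d^4_{4,-2}(β=2.3026), then the phase factors e^{-i(4)α} and e^{-i(-2)γ}:
c=cos(2.302596/2)=0.407302, s=sin(2.302596/2)=0.913293; N=√[40320·1·2·720]=7619.763776
The bounds max(0,m−m')=0 and min(l+m,l−m')=0 give 1 term
  k=0: (−1)^6·7619.7638/(1440)·0.4073^2·0.9133^6 = +0.509418
d^4_{4,-2}(2.3026) = +0.509418
|D^4_{4,-2}|² = |d^4_{4,-2}(β)|² = (+0.509418)² = 0.259507 (the z-rotation phases have unit modulus)

P=0.2595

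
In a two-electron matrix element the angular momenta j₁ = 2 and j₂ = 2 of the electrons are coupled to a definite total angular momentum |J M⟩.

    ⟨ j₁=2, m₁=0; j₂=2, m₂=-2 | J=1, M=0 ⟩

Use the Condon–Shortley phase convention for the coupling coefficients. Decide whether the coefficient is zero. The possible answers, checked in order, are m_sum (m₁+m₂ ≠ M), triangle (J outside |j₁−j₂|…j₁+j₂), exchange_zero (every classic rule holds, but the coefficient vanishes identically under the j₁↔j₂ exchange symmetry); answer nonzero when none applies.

m-sum: m₁+m₂ = 0+(-2) = -2, M = 0  ✗ ⇒ coefficient is 0

m_sum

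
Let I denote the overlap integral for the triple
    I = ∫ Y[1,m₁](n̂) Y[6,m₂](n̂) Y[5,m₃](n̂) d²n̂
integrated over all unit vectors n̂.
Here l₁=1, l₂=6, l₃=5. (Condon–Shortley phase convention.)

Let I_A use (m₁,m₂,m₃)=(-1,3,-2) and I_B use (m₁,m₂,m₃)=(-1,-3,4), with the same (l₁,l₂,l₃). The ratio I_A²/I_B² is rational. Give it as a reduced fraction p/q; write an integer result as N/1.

12/1

l's match ⇒ only the (l;m) 3-j factors differ between A and B.
A: triangle coeff Δ(1,6,5) = 1/858; Σ_t [2,2]: t=2:+1/60480 = 1/60480; (3j)²=6/143 [(1 6 5; -1 3 -2)], sign=-1
B: triangle coeff Δ(1,6,5) = 1/858; Σ_t [2,2]: t=2:+1/725760 = 1/725760; (3j)²=1/286 [(1 6 5; -1 -3 4)], sign=-1
I_A²/I_B² = (6/143)/(1/286) = 12/1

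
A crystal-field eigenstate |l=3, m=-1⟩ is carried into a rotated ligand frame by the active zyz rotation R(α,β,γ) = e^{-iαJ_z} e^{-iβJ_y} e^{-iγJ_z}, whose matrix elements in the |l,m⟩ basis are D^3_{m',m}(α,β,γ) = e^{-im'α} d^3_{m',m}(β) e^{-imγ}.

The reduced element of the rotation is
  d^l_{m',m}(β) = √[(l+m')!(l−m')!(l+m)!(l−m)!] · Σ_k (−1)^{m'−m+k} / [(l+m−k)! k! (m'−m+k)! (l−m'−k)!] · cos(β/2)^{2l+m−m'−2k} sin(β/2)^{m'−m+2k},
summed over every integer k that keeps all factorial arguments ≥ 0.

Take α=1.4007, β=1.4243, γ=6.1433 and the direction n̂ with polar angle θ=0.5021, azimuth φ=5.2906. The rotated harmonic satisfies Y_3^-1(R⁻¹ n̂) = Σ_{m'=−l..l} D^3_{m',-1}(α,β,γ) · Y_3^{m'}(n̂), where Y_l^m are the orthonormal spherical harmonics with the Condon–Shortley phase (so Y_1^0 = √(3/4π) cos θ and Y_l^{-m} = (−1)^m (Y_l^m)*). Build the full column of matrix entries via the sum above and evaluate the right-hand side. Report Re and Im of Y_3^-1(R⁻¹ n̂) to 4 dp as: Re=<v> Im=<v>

Need the full column D^3_{m',-1} for m'=−3..3 at α=1.4007, β=1.4243, γ=6.1433.
cos(β/2)=0.756959, sin(β/2)=0.653463
d^3_{-3,-1}: single k=2 term ⇒ +0.542970;  D = -0.328674-0.432192i
d^3_{-2,-1}: k∈[1..2] ⇒ +0.513549 -0.765436 = -0.251887;  D = +0.223414-0.116334i
d^3_{-1,-1}: k∈[0..2] ⇒ +0.188119 -1.121554 +0.626872 = -0.306563;  D = -0.093514-0.291952i
d^3_{0,-1}: k∈[0..2] ⇒ -0.562565 +1.257740 -0.312440 = +0.382735;  D = +0.378997-0.053365i
d^3_{1,-1}: k∈[0..2] ⇒ +0.841166 -0.835829 +0.077862 = +0.083198;  D = +0.002513-0.083160i
d^3_{2,-1}: k∈[0..1] ⇒ -0.765436 +0.285218 = -0.480219;  D = +0.470617+0.095549i
d^3_{3,-1}: single k=0 term ⇒ +0.404644;  D = -0.146478+0.377202i
Y_3^{m'}(θ=0.5021,φ=5.2906) and Σ D·Y over m':
  (-0.3287-0.4322i)·(-0.0459+0.0076i)  (+0.2234-0.1163i)·(-0.0835+0.1899i)  (-0.0935-0.2920i)·(+0.2416+0.3702i)  (+0.3790-0.0534i)·(+0.2754+0.0000i)  (+0.0025-0.0832i)·(-0.2416+0.3702i)  (+0.4706+0.0955i)·(-0.0835-0.1899i)  (-0.1465+0.3772i)·(+0.0459+0.0076i)
Y_3^-1(R⁻¹ n̂) = +0.211073-0.110502i

Re=0.2111 Im=-0.1105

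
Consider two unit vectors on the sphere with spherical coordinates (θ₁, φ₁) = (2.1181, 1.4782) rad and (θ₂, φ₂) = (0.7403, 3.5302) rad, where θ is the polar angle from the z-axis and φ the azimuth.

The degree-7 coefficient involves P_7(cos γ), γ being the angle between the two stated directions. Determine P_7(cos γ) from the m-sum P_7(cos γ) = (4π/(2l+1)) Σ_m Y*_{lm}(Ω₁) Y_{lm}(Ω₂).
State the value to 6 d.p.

-0.272349

Summing Y*_{l m}(θ₁,φ₁)·Y_{l m}(θ₂,φ₂) over m ∈ [−7, 7]; prefactor 4π/(2·7+1) = 0.837758:
  term(m=-7) = -0.001183-0.005124i   from Y*(Ω₁)=-0.099956-0.131985i, Y(Ω₂)=+0.028985+0.012991i
  term(m=-6) = -0.047526-0.012357i   from Y*(Ω₁)=+0.320732-0.199113i, Y(Ω₂)=-0.089695-0.094210i
  term(m=-5) = -0.087845+0.097066i   from Y*(Ω₁)=+0.187545+0.375715i, Y(Ω₂)=+0.113387+0.290407i
  term(m=-4) = +0.016785+0.045416i   from Y*(Ω₁)=-0.098513+0.038253i, Y(Ω₂)=+0.007498-0.458102i
  term(m=-3) = -0.096751-0.012372i   from Y*(Ω₁)=+0.082862+0.290580i, Y(Ω₂)=-0.127182+0.296690i
  term(m=-2) = +0.018975-0.027243i   from Y*(Ω₁)=-0.251016+0.047025i, Y(Ω₂)=-0.092673+0.091168i
  term(m=-1) = +0.037008+0.070878i   from Y*(Ω₁)=+0.019052+0.205160i, Y(Ω₂)=+0.359131-0.147038i
  term(m=+0) = -0.004020-0.000000i   from Y*(Ω₁)=-0.284339-0.000000i, Y(Ω₂)=+0.014138+0.000000i
  term(m=+1) = +0.037008-0.070878i   from Y*(Ω₁)=-0.019052+0.205160i, Y(Ω₂)=-0.359131-0.147038i
  term(m=+2) = +0.018975+0.027243i   from Y*(Ω₁)=-0.251016-0.047025i, Y(Ω₂)=-0.092673-0.091168i
  term(m=+3) = -0.096751+0.012372i   from Y*(Ω₁)=-0.082862+0.290580i, Y(Ω₂)=+0.127182+0.296690i
  term(m=+4) = +0.016785-0.045416i   from Y*(Ω₁)=-0.098513-0.038253i, Y(Ω₂)=+0.007498+0.458102i
  term(m=+5) = -0.087845-0.097066i   from Y*(Ω₁)=-0.187545+0.375715i, Y(Ω₂)=-0.113387+0.290407i
  term(m=+6) = -0.047526+0.012357i   from Y*(Ω₁)=+0.320732+0.199113i, Y(Ω₂)=-0.089695+0.094210i
  term(m=+7) = -0.001183+0.005124i   from Y*(Ω₁)=+0.099956-0.131985i, Y(Ω₂)=-0.028985+0.012991i
Accumulated sum -0.325093-0.000000i; after 4π/(2l+1) scaling, -0.272349-0.000000i ⇒ P_7 = -0.272349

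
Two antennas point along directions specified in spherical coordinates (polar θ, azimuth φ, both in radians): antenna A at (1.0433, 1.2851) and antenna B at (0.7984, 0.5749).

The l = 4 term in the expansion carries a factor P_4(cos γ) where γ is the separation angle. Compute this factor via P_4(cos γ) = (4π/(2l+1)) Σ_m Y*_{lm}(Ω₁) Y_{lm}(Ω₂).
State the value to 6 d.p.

-0.166590

Expand P_4 via completeness: Σ_{m} conj(Y_{4,m}) at Ω₁ times Y_{4,m} at Ω₂ —
  m=-4: Y*=0.10239 - 0.22443j  Y=-0.07756 - 0.08688j  product -0.02744 + 0.00851j
  m=-3: Y*=-0.30727 - 0.26609j  Y=-0.04920 - 0.31715j  product -0.06927 + 0.11054j
  m=-2: Y*=-0.16254 + 0.10450j  Y=0.16895 - 0.37731j  product 0.01197 + 0.07898j
  m=-1: Y*=-0.07112 - 0.24211j  Y=0.08117 - 0.05259j  product -0.01850 - 0.01591j
  m=+0: Y*=-0.24906 + 0.00000j  Y=-0.35005 + 0.00000j  product 0.08718 + 0.00000j
  m=+1: Y*=0.07112 - 0.24211j  Y=-0.08117 - 0.05259j  product -0.01850 + 0.01591j
  m=+2: Y*=-0.16254 - 0.10450j  Y=0.16895 + 0.37731j  product 0.01197 - 0.07898j
  m=+3: Y*=0.30727 - 0.26609j  Y=0.04920 - 0.31715j  product -0.06927 - 0.11054j
  m=+4: Y*=0.10239 + 0.22443j  Y=-0.07756 + 0.08688j  product -0.02744 - 0.00851j
Total Σ_m = -0.11931 - 0.00000j. Multiply by 1.396263: -0.16659 - 0.00000j. P_4(cos γ) = -0.166590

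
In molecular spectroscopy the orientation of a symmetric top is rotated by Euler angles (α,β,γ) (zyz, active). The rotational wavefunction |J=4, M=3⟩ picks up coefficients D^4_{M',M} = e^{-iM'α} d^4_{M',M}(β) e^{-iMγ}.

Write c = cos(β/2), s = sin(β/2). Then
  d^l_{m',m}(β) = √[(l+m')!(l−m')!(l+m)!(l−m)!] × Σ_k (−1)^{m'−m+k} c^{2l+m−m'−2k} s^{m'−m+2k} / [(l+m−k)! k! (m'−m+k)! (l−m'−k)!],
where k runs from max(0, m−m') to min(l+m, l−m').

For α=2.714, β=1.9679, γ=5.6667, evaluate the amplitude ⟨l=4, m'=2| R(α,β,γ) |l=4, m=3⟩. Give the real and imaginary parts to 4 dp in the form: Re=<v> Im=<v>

Re=0.2606 Im=-0.1217

Split into d^4_{2,3}(β=1.9679) × two z-phases.
With c≡cos(β/2)=0.553738 and s≡sin(β/2)=0.832691, N=[720·2·5040·1]^{1/2}=2693.993318
k: max(0,(3)−(2))=1 … min(4+(3),4−(2))=2
  k=1: (−1)^0·2693.9933/(720)·0.5537^7·0.8327^1 = +0.049737
  k=2: (−1)^1·2693.9933/(240)·0.5537^5·0.8327^3 = -0.337410
d^4_{2,3}(1.9679) = +0.049737 -0.337410 = -0.287673
D = (+0.656079+0.754693i)·(-0.287673)·(-0.275067+0.961425i) = +0.260645-0.121737i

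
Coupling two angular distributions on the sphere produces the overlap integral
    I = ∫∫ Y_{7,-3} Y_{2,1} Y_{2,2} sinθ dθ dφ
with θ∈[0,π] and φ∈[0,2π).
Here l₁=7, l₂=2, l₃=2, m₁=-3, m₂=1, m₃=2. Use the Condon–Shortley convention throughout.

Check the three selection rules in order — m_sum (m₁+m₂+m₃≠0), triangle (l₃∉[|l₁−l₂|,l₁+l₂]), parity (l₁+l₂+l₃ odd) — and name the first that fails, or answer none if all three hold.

triangle

m₁+m₂+m₃ = -3 + 1 + 2 = 0  ✓
triangle: need |l₁−l₂| ≤ l₃ ≤ l₁+l₂ = [5,9]; l₃=2 is outside  ✗
parity: l₁+l₂+l₃ = 11 is odd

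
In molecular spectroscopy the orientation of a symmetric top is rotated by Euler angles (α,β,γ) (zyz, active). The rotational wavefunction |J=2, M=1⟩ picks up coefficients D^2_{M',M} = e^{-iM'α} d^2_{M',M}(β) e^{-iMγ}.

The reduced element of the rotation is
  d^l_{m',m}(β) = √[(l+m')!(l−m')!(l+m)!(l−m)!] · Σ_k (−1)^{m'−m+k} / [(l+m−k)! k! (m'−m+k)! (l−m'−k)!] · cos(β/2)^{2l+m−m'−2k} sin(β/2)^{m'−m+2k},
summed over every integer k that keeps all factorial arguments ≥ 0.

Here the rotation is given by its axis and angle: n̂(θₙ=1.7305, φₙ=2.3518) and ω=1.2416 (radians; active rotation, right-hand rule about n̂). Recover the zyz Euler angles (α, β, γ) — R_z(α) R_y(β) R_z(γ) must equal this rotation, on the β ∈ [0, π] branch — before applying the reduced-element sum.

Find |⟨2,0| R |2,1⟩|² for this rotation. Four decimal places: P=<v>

P=0.1537

Axis–angle → zyz. n̂ = (sinθₙcosφₙ, sinθₙsinφₙ, cosθₙ) = (-0.695034, +0.701170, -0.159026), ω = 1.2416.
R = I cosω + sinω [n̂]ₓ + (1−cosω) n̂n̂ᵀ gives
  R = [+0.650186, -0.179303, +0.738315; -0.480276, +0.655983, +0.582256; -0.588722, -0.733169, +0.340396]
β = atan2(√(R₁₃²+R₂₃²), R₃₃) = 1.223458; α = atan2(R₂₃, R₁₃) mod 2π = 0.667768; γ = atan2(R₃₂, −R₃₁) mod 2π = 5.388946
Split into d^2_{0,1}(β=1.2235) × two z-phases.
Half-angle: c=0.818656, s=0.574284. N=√(2·2·6·1)=4.898979
The bounds max(0,m−m')=1 and min(l+m,l−m')=2 give 2 terms
  k=1: (−1)^0·4.8990/(2)·0.8187^3·0.5743^1 = +0.771804
  k=2: (−1)^1·4.8990/(2)·0.8187^1·0.5743^3 = -0.379802
d^2_{0,1}(1.2235) = +0.771804 -0.379802 = +0.392002
|D^2_{0,1}|² = |d^2_{0,1}(β)|² = (+0.392002)² = 0.153666 (the z-rotation phases have unit modulus)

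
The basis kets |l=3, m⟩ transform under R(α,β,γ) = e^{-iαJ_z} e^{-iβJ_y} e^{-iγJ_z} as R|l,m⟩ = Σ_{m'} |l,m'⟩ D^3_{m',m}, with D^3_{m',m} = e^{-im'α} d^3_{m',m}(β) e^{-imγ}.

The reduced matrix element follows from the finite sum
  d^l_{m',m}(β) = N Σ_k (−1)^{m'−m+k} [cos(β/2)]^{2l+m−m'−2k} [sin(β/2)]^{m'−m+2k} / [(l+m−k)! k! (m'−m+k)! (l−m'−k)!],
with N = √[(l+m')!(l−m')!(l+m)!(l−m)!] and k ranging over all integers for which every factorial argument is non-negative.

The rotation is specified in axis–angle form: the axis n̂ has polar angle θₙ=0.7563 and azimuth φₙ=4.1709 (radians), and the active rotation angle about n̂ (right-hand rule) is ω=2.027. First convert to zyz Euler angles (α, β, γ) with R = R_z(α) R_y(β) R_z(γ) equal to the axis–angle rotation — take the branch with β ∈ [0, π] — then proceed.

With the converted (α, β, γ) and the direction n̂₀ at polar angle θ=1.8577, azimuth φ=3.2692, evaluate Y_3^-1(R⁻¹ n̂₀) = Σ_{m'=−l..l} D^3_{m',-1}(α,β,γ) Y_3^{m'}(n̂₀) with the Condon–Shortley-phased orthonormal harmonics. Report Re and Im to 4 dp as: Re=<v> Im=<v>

Re=0.0618 Im=-0.4222

Axis–angle → zyz. n̂ = (sinθₙcosφₙ, sinθₙsinφₙ, cosθₙ) = (-0.353694, -0.588064, +0.727380), ω = 2.0270.
R = I cosω + sinω [n̂]ₓ + (1−cosω) n̂n̂ᵀ gives
  R = [-0.260332, -0.353367, -0.898532; +0.952617, +0.057624, -0.298664; +0.157315, -0.933708, +0.321622]
β = atan2(√(R₁₃²+R₂₃²), R₃₃) = 1.243354; α = atan2(R₂₃, R₁₃) mod 2π = 3.462495; γ = atan2(R₃₂, −R₃₁) mod 2π = 4.545473
Need the full column D^3_{m',-1} for m'=−3..3 at α=3.4625, β=1.2434, γ=4.5455.
cos(β/2)=0.812903, sin(β/2)=0.582399
d^3_{-3,-1}: single k=2 term ⇒ +0.573643;  D = -0.409821+0.401390i
d^3_{-2,-1}: k∈[1..2] ⇒ +0.653753 -0.671133 = -0.017380;  D = -0.007947+0.015456i
d^3_{-1,-1}: k∈[0..2] ⇒ +0.288557 -1.184912 +0.456155 = -0.440201;  D = +0.067517-0.434992i
d^3_{0,-1}: k∈[0..2] ⇒ -0.716151 +1.102784 -0.188683 = +0.197950;  D = -0.032888-0.195198i
d^3_{1,-1}: k∈[0..2] ⇒ +0.888684 -0.608206 +0.039023 = +0.319502;  D = +0.149750+0.282234i
d^3_{2,-1}: k∈[0..1] ⇒ -0.671133 +0.172244 = -0.498889;  D = +0.360899+0.344445i
d^3_{3,-1}: single k=0 term ⇒ +0.294447;  D = +0.266254+0.125729i
Y_3^{m'}(θ=1.8577,φ=3.2692) and Σ D·Y over m':
  (-0.4098+0.4014i)·(-0.3415+0.1375i)  (-0.0079+0.0155i)·(-0.2574+0.0672i)  (+0.0675-0.4350i)·(+0.1843-0.0237i)  (-0.0329-0.1952i)·(+0.2745+0.0000i)  (+0.1498+0.2822i)·(-0.1843-0.0237i)  (+0.3609+0.3444i)·(-0.2574-0.0672i)  (+0.2663+0.1257i)·(+0.3415+0.1375i)
Y_3^-1(R⁻¹ n̂) = +0.061816-0.422240i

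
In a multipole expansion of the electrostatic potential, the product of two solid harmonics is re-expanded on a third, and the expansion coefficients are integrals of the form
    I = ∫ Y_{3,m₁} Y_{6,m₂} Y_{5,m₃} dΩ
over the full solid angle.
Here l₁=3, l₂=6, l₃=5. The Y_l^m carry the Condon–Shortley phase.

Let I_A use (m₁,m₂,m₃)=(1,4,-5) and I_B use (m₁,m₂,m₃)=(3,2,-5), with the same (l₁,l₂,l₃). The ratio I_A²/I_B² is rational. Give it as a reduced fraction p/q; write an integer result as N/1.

Shared (l₁,l₂,l₃)=(3,6,5): N and (l;000)² cancel in I_A²/I_B².
A: Δ = 4!·2!·8!/15! = 1/675675; Racah Σ t=2..2: t=2:+1/322560 = 1/322560; ⇒ 3j(3 6 5; 1 4 -5)² = 18/1001, sgn +1
B: Δ = 4!·2!·8!/15! = 1/675675; Racah Σ t=0..0: t=0:+1/1935360 = 1/1935360; ⇒ 3j(3 6 5; 3 2 -5)² = 1/1001, sgn +1
I_A²/I_B² = (18/1001)/(1/1001) = 18/1

18/1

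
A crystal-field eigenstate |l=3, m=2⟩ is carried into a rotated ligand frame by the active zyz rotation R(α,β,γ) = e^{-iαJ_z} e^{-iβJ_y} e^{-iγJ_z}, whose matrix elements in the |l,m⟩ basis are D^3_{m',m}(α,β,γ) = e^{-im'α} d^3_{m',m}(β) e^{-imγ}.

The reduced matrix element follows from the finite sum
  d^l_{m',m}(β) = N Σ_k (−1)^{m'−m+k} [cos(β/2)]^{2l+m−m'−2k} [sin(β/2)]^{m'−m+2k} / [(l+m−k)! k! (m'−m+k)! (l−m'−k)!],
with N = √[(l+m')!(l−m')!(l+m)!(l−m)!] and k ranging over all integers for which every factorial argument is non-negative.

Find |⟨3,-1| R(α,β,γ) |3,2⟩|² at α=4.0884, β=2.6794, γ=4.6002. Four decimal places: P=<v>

D^3_{-1,2}(4.0884,2.6794,4.6002) = e^{-i·-1·4.0884}·d^3_{-1,2}(2.6794)·e^{-i·2·4.6002}. Compute d first:
c=cos(2.679400/2)=0.229045, s=sin(2.679400/2)=0.973416; N=√[2·24·120·1]=75.894664
k: max(0,(2)−(-1))=3 … min(3+(2),3−(-1))=4
  k=3: (−1)^0·75.8947/(12)·0.2290^3·0.9734^3 = +0.070095
  k=4: (−1)^1·75.8947/(24)·0.2290^1·0.9734^5 = -0.633013
d^3_{-1,2}(2.6794) = +0.070095 -0.633013 = -0.562918
|D^3_{-1,2}|² = |d^3_{-1,2}(β)|² = (-0.562918)² = 0.316877 (the z-rotation phases have unit modulus)

P=0.3169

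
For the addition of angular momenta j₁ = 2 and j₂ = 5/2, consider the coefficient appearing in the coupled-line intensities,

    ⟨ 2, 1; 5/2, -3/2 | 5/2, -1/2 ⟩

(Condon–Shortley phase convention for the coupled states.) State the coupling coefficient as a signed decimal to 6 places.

√[6·2!2!3!/8! · 3!1!1!4!2!3!] = √(216/35)
  +(−1)^0/∏(0,2,1,1,1,2)! = 1/4  (running 1/4)
  +(−1)^1/∏(1,1,0,0,2,3)! = -1/12  (running 1/6)
⟨..|..⟩ = √(216/35)·(1/6) = +0.414039

+0.414039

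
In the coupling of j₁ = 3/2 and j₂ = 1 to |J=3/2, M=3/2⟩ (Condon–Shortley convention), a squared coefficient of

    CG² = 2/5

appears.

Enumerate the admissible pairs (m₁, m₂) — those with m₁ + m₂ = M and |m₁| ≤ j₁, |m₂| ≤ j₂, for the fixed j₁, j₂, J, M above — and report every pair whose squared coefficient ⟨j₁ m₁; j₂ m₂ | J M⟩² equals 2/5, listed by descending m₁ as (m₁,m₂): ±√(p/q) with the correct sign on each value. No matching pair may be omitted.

Admissible pairs with m₁+m₂ = M = 3/2: (1/2,1), (3/2,0)
  (m₁,m₂)=(3/2,0): CG² = 3/5, CG = +√(3/5)
  (m₁,m₂)=(1/2,1): CG² = 2/5, CG = −√(2/5)   ← matches the target
Pairs with CG² = 2/5: (1/2,1): −√(2/5)

(1/2,1): −√(2/5)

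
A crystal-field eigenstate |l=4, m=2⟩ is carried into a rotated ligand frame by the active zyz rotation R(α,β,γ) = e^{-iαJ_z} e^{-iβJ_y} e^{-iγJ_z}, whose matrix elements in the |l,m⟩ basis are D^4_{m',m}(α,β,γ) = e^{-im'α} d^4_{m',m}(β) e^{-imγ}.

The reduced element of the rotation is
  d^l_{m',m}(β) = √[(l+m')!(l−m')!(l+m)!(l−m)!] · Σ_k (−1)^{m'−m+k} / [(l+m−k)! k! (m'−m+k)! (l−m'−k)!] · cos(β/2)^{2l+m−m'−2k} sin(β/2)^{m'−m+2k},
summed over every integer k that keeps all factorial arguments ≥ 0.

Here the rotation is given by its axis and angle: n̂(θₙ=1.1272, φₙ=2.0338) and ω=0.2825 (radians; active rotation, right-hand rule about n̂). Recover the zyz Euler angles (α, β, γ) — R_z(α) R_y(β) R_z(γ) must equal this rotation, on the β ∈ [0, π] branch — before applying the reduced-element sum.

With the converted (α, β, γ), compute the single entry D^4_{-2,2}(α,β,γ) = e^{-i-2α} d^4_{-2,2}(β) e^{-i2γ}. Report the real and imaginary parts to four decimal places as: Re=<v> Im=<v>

Axis–angle → zyz. n̂ = (sinθₙcosφₙ, sinθₙsinφₙ, cosθₙ) = (-0.403409, +0.808119, +0.429190), ω = 0.2825.
R = I cosω + sinω [n̂]ₓ + (1−cosω) n̂n̂ᵀ gives
  R = [+0.966812, -0.132562, +0.218406; +0.106718, +0.986248, +0.126201; -0.232132, -0.098705, +0.967663]
β = atan2(√(R₁₃²+R₂₃²), R₃₃) = 0.255001; α = atan2(R₂₃, R₁₃) mod 2π = 0.523958; γ = atan2(R₃₂, −R₃₁) mod 2π = 5.881136
D^4_{-2,2}(0.5240,0.2550,5.8811) = e^{-i·-2·0.5240}·d^4_{-2,2}(0.2550)·e^{-i·2·5.8811}. Compute d first:
With c≡cos(β/2)=0.991883 and s≡sin(β/2)=0.127155, N=[2·720·720·2]^{1/2}=1440.000000
The bounds max(0,m−m')=4 and min(l+m,l−m')=6 give 3 terms
  k=4: (−1)^0·1440.0000/(96)·0.9919^4·0.1272^4 = +0.003795
  k=5: (−1)^1·1440.0000/(120)·0.9919^2·0.1272^6 = -0.000050
  k=6: (−1)^2·1440.0000/(1440)·0.9919^0·0.1272^8 = +0.000000
d^4_{-2,2}(0.2550) = +0.003795 -0.000050 +0.000000 = +0.003746
D = (+0.499378+0.866384i)·(+0.003746)·(+0.693760+0.720206i) = -0.001040+0.003599i

Re=-0.0010 Im=0.0036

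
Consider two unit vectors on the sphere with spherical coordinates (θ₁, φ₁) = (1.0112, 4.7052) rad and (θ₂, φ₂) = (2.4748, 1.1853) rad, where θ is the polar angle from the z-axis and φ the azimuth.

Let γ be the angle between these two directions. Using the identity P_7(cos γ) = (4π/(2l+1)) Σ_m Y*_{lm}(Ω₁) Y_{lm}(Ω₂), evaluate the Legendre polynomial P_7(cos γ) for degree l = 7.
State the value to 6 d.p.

Summing Y*_{l m}(θ₁,φ₁)·Y_{l m}(θ₂,φ₂) over m ∈ [−7, 7]; prefactor 4π/(2·7+1) = 0.837758:
  m=-7: Y*=(0.007897, 0.156792)  Y=(-0.007421, -0.015636)  product (0.002393, -0.001287)
  m=-6: Y*=(-0.367600, 0.015866)  Y=(-0.055613, 0.060640)  product (0.019481, -0.023174)
  m=-5: Y*=(-0.015352, -0.426922)  Y=(0.218643, 0.081471)  product (0.031425, -0.094594)
  m=-4: Y*=(0.133239, -0.003832)  Y=(-0.012219, -0.424002)  product (-0.003253, -0.056447)
  m=-3: Y*=(-0.006162, -0.285651)  Y=(-0.401806, 0.176699)  product (0.052950, 0.113688)
  m=-2: Y*=(0.276874, -0.003981)  Y=(0.054019, 0.052485)  product (0.015165, 0.014317)
  m=-1: Y*=(-0.001298, -0.180514)  Y=(-0.139233, 0.343108)  product (0.062116, 0.024688)
  m=+0: Y*=(0.302133, -0.000000)  Y=(0.199699, 0.000000)  product (0.060335, 0.000000)
  m=+1: Y*=(0.001298, -0.180514)  Y=(0.139233, 0.343108)  product (0.062116, -0.024688)
  m=+2: Y*=(0.276874, 0.003981)  Y=(0.054019, -0.052485)  product (0.015165, -0.014317)
  m=+3: Y*=(0.006162, -0.285651)  Y=(0.401806, 0.176699)  product (0.052950, -0.113688)
  m=+4: Y*=(0.133239, 0.003832)  Y=(-0.012219, 0.424002)  product (-0.003253, 0.056447)
  m=+5: Y*=(0.015352, -0.426922)  Y=(-0.218643, 0.081471)  product (0.031425, 0.094594)
  m=+6: Y*=(-0.367600, -0.015866)  Y=(-0.055613, -0.060640)  product (0.019481, 0.023174)
  m=+7: Y*=(-0.007897, 0.156792)  Y=(0.007421, -0.015636)  product (0.002393, 0.001287)
Accumulated sum (0.420892, 0.000000); after 4π/(2l+1) scaling, (0.352605, 0.000000) ⇒ P_7 = 0.352605

0.352605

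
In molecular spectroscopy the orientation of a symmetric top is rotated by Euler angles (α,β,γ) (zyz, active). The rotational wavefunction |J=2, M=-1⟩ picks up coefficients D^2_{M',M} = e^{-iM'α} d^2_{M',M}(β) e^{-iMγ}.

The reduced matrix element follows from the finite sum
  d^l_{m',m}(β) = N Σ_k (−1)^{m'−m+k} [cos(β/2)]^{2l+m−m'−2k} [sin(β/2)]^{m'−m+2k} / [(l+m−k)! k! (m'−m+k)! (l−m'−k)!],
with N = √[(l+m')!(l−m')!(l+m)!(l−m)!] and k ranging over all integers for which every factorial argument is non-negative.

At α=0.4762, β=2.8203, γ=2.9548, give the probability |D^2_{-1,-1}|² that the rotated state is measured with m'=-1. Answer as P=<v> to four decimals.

P=0.0055

D^2_{-1,-1}(0.4762,2.8203,2.9548) = e^{-i·-1·0.4762}·d^2_{-1,-1}(2.8203)·e^{-i·-1·2.9548}. Compute d first:
With c≡cos(β/2)=0.159956 and s≡sin(β/2)=0.987124, N=[1·6·1·6]^{1/2}=6.000000
k∈{0,1} keeps every argument non-negative
  k=0: (−1)^0·6.0000/(6)·0.1600^4·0.9871^0 = +0.000655
  k=1: (−1)^1·6.0000/(2)·0.1600^2·0.9871^2 = -0.074794
d^2_{-1,-1}(2.8203) = +0.000655 -0.074794 = -0.074139
|D^2_{-1,-1}|² = |d^2_{-1,-1}(β)|² = (-0.074139)² = 0.005497 (the z-rotation phases have unit modulus)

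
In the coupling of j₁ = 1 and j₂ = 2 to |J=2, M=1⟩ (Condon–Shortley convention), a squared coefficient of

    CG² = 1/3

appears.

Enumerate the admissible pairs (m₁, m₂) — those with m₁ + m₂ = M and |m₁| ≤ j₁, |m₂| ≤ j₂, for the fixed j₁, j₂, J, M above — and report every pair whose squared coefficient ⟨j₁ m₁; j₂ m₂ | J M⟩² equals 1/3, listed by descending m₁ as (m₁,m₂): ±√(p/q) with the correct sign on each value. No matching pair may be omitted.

(-1,2): −√(1/3)

Admissible pairs with m₁+m₂ = M = 1: (-1,2), (0,1), (1,0)
  (m₁,m₂)=(1,0): CG² = 1/2, CG = +√(1/2)
  (m₁,m₂)=(0,1): CG² = 1/6, CG = −√(1/6)
  (m₁,m₂)=(-1,2): CG² = 1/3, CG = −√(1/3)   ← matches the target
Pairs with CG² = 1/3: (-1,2): −√(1/3)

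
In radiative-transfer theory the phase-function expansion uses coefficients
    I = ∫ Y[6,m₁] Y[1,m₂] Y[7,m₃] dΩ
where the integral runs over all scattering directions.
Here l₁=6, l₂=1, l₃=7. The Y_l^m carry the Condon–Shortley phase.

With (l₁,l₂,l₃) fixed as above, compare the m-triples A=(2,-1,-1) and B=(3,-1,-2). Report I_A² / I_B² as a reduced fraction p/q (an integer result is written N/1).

Shared (l₁,l₂,l₃)=(6,1,7): N and (l;000)² cancel in I_A²/I_B².
A: Δ = 0!·12!·2!/15! = 1/1365; Racah Σ t=0..0: t=0:+1/1935360 = 1/1935360; ⇒ 3j(6 1 7; 2 -1 -1)² = 1/91, sgn +1
B: Δ = 0!·12!·2!/15! = 1/1365; Racah Σ t=0..0: t=0:+1/4354560 = 1/4354560; ⇒ 3j(6 1 7; 3 -1 -2)² = 2/273, sgn -1
I_A²/I_B² = (1/91)/(2/273) = 3/2

3/2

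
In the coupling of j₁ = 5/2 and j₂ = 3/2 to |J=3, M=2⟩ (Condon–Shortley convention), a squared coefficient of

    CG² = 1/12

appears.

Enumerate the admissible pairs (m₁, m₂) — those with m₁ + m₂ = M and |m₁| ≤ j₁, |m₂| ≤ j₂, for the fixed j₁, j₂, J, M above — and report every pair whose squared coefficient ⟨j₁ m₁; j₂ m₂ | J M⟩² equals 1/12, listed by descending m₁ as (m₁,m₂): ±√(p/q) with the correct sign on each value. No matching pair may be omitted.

(3/2,1/2): +√(1/12)

Admissible pairs with m₁+m₂ = M = 2: (1/2,3/2), (3/2,1/2), (5/2,-1/2)
  (m₁,m₂)=(5/2,-1/2): CG² = 5/12, CG = +√(5/12)
  (m₁,m₂)=(3/2,1/2): CG² = 1/12, CG = +√(1/12)   ← matches the target
  (m₁,m₂)=(1/2,3/2): CG² = 1/2, CG = −√(1/2)
Pairs with CG² = 1/12: (3/2,1/2): +√(1/12)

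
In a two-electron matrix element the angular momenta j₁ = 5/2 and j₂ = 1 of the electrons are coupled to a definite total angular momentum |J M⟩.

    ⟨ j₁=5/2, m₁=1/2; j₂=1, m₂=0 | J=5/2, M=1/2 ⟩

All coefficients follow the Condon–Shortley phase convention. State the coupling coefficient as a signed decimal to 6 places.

triangle: 1!*4!*1!/7! = 24/5040
(j±m)!: 3!*2!*1!*1!*3!*2! = 144
prefactor² = (2J+1)*Δ*N² = 144/35
  k=0: +1/(0!*1!*2!*1!*2!*0!) = 1/4
  k=1: −1/(1!*0!*1!*0!*3!*1!) = -1/6
Σ = 1/12  ⇒  CG² = 144/35*(1/12)² = 1/35
CG = +√(1/35) = +0.169031

+√(1/35) = +0.169031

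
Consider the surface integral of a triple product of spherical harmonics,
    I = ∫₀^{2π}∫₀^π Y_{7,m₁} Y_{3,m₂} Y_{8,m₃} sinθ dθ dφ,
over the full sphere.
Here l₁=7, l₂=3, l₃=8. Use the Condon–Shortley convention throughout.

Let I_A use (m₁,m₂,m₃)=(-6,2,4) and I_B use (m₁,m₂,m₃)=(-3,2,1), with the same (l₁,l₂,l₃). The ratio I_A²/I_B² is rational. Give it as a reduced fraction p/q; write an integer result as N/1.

6877/17150

l's match ⇒ only the (l;m) 3-j factors differ between A and B.
A: triangle coeff Δ(7,3,8) = 1/5290740; Σ_t [1,2]: t=1:−1/11496038400 t=2:+1/479001600 = 23/11496038400; (3j)²=529/81396 [(7 3 8; -6 2 4)], sign=+1
B: triangle coeff Δ(7,3,8) = 1/5290740; Σ_t [1,2]: t=1:−1/52254720 t=2:+1/11612160 = 1/14929920; (3j)²=1225/75582 [(7 3 8; -3 2 1)], sign=-1
I_A²/I_B² = (529/81396)/(1225/75582) = 6877/17150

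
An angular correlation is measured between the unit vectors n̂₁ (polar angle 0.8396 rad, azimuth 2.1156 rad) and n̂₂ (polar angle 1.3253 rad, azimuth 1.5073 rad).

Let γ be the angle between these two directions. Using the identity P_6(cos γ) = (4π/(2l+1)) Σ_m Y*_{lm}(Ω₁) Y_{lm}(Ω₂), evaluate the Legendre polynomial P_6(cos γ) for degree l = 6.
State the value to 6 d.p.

-0.294190

Summing Y*_{l m}(θ₁,φ₁)·Y_{l m}(θ₂,φ₂) over m ∈ [−6, 6]; prefactor 4π/(2·6+1) = 0.966644:
  m=-6: (+0.081518+0.010428i) × (-0.373583-0.149638i) = -0.028893-0.016094i  (running Σ = -0.028893-0.016094i)
  m=-5: (-0.103570-0.233442i) × (+0.109039-0.331832i) = -0.088757+0.008914i  (running Σ = -0.117650-0.007180i)
  m=-4: (-0.244487+0.350989i) × (-0.107090-0.027800i) = +0.035939-0.030791i  (running Σ = -0.081711-0.037971i)
  m=-3: (+0.341070+0.021726i) × (+0.064300-0.333458i) = +0.029175-0.112335i  (running Σ = -0.052535-0.150306i)
  m=-2: (+0.038828+0.074366i) × (-0.015784-0.002015i) = -0.000463-0.001252i  (running Σ = -0.052998-0.151558i)
  m=-1: (+0.192696-0.317991i) × (+0.020603-0.324041i) = -0.099072-0.068993i  (running Σ = -0.152070-0.220551i)
  m=0: (-0.021065-0.000000i) × (+0.009577+0.000000i) = -0.000202-0.000000i  (running Σ = -0.152272-0.220551i)
  m=1: (-0.192696-0.317991i) × (-0.020603-0.324041i) = -0.099072+0.068993i  (running Σ = -0.251344-0.151558i)
  m=2: (+0.038828-0.074366i) × (-0.015784+0.002015i) = -0.000463+0.001252i  (running Σ = -0.251807-0.150306i)
  m=3: (-0.341070+0.021726i) × (-0.064300-0.333458i) = +0.029175+0.112335i  (running Σ = -0.222631-0.037971i)
  m=4: (-0.244487-0.350989i) × (-0.107090+0.027800i) = +0.035939+0.030791i  (running Σ = -0.186692-0.007180i)
  m=5: (+0.103570-0.233442i) × (-0.109039-0.331832i) = -0.088757-0.008914i  (running Σ = -0.275449-0.016094i)
  m=6: (+0.081518-0.010428i) × (-0.373583+0.149638i) = -0.028893+0.016094i  (running Σ = -0.304342-0.000000i)
Σ over m = -0.304342-0.000000i; ×(4π/13) → -0.294190-0.000000i. Real part: -0.294190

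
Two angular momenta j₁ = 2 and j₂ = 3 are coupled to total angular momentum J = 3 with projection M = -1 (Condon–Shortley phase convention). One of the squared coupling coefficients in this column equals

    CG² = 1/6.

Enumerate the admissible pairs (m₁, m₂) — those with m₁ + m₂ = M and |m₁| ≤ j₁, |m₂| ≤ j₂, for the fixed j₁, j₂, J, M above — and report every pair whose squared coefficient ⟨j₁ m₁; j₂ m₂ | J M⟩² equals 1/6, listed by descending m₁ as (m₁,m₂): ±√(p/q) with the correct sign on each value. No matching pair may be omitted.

(2,-3): +√(1/6)

Admissible pairs with m₁+m₂ = M = -1: (-2,1), (-1,0), (0,-1), (1,-2), (2,-3)
  (m₁,m₂)=(2,-3): CG² = 1/6, CG = +√(1/6)   ← matches the target
  (m₁,m₂)=(1,-2): CG² = 1/4, CG = +√(1/4)
  (m₁,m₂)=(0,-1): CG² = 3/20, CG = −√(3/20)
  (m₁,m₂)=(-1,0): CG² = 1/30, CG = −√(1/30)
  (m₁,m₂)=(-2,1): CG² = 2/5, CG = +√(2/5)
Pairs with CG² = 1/6: (2,-3): +√(1/6)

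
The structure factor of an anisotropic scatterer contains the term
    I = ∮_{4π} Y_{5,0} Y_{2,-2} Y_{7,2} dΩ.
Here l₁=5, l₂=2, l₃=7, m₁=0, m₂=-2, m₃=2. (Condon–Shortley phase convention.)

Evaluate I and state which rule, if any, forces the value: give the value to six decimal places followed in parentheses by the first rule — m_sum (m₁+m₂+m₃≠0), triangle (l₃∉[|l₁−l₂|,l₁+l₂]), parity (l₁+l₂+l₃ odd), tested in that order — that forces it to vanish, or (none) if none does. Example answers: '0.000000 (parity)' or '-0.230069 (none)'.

0.127204 (none)

m-sum 0 ✓  L=14 even ✓  3≤7≤7 ✓
Π(2lᵢ+1) = 11×5×15 = 825
triangle coeff Δ(5,2,7) = 1/15015
Σ_t [0,0]: t=0:+1/57600 = 1/57600
(3j)²=21/715 [(5 2 7; 0 0 0)], sign=-1
Σ_t [0,0]: t=0:+1/345600 = 1/345600
(3j)²=6/715 [(5 2 7; 0 -2 2)], sign=-1
⇒ 4πI² = 378/1859
I = (+1)√(378/1859/(4π)) = 0.12720415
No selection rule forces the value: the integral is nonzero (none).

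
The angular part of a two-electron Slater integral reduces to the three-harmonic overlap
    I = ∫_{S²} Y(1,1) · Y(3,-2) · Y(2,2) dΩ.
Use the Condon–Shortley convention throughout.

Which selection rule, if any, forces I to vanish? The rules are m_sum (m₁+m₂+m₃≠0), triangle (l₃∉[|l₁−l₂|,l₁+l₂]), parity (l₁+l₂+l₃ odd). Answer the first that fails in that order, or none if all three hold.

Σmᵢ = 1  ✗
l₃∈[|l₁−l₂|,l₁+l₂]=[2,4], have l₃=2
Σlᵢ = 6 ⇒ even

m_sum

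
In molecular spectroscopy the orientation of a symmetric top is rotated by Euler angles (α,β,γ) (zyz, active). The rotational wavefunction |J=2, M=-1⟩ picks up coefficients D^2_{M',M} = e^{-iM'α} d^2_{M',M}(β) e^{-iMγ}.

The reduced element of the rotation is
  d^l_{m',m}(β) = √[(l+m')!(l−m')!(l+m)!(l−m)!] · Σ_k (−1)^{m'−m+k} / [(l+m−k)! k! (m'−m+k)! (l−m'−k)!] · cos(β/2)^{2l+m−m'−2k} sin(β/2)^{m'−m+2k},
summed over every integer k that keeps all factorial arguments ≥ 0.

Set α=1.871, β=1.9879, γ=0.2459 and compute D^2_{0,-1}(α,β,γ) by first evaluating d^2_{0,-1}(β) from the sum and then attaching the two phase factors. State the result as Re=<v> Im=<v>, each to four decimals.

Split into d^2_{0,-1}(β=1.9879) × two z-phases.
Half-angle: c=0.545383, s=0.838187. N=√(2·2·1·6)=4.898979
k∈{0,1} keeps every argument non-negative
  k=0: (−1)^1·4.8990/(2)·0.5454^3·0.8382^1 = -0.333060
  k=1: (−1)^2·4.8990/(2)·0.5454^1·0.8382^3 = +0.786683
d^2_{0,-1}(1.9879) = -0.333060 +0.786683 = +0.453624
Phases: e^{-i·(0)·1.8710}=+1.000000+0.000000i, e^{-i·(-1)·0.2459}=+0.969919+0.243429i ⇒ D=+0.439978+0.110425i

Re=0.4400 Im=0.1104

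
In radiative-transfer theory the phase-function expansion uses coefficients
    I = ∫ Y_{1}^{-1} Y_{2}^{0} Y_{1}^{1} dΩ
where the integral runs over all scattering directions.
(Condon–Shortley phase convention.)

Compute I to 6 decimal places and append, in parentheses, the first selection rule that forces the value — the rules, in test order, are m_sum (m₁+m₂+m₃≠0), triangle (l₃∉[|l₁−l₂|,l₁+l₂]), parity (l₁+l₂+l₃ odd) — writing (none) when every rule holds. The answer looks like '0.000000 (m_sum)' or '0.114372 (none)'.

Checks pass: Σm=0; 4 even; l₃=1∈[1,3].
(2·1+1)(2·2+1)(2·1+1) = 45
Δ: 2! 0! 2! / 5! → 1/30
sum: t=1:−1/1 = -1/1
3j²(1 2 1; 0 0 0) = Δ·Π!·Σ² = 2/15  (sign +1)
sum: t=2:+1/4 = 1/4
3j²(1 2 1; -1 0 1) = Δ·Π!·Σ² = 1/30  (sign +1)
combine: 4πI² = 45·2/15·1/30 = 1/5
take √, sign +1: I = 0.12615663
No selection rule forces the value: the integral is nonzero (none).

0.126157 (none)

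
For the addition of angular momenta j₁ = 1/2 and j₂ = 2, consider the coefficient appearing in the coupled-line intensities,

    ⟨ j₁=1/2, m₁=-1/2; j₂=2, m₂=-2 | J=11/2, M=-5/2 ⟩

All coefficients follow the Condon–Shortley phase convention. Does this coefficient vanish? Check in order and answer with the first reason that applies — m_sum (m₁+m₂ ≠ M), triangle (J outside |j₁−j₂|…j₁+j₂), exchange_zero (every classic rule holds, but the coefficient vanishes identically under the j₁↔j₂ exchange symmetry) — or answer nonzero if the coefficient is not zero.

m-sum: m₁+m₂ = -1/2+(-2) = -5/2, M = -5/2  ✓
triangle: need |j₁−j₂| ≤ J ≤ j₁+j₂, i.e. J ∈ [3/2, 5/2]; J = 11/2 is outside ✗ ⇒ coefficient is 0

triangle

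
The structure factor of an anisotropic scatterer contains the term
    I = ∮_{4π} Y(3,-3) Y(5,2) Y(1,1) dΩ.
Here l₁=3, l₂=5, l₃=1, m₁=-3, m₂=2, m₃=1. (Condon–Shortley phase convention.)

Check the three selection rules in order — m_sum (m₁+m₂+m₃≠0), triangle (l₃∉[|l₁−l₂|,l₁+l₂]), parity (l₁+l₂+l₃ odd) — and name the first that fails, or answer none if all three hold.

m₁+m₂+m₃ = -3 + 2 + 1 = 0  ✓
triangle: need |l₁−l₂| ≤ l₃ ≤ l₁+l₂ = [2,8]; l₃=1 is outside  ✗
parity: l₁+l₂+l₃ = 9 is odd

triangle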